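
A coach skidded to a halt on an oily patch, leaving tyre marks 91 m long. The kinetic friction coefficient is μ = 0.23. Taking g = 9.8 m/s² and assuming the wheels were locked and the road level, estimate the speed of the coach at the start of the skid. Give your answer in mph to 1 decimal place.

Deceleration a = μg = 0.23 × 9.8 = 2.254 m/s².
v = √(2a·d) = √(2 × 2.254 × 91) = √410.228 = 20.2541 m/s.
= 20.2541 ÷ 0.44704 = 45.307 mph.

Initial speed ≈ 45.3 mph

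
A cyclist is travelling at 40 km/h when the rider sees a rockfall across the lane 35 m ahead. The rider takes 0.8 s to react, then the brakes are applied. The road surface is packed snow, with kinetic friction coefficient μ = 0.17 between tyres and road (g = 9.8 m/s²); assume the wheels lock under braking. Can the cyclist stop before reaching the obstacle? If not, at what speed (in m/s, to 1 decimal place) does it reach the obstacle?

40 km/h ÷ 3.6 = 11.1111 m/s.
a = μg = 0.17 × 9.8 = 1.666 m/s².
Reaction distance = 11.1111 × 0.8 = 8.889 m.
Braking distance needed to stop: v²/(2a) = 123.457 / 3.332 = 37.052 m, so total needed = 8.889 + 37.052 = 45.941 m > 35 m — it cannot stop.
Distance remaining when braking begins: 35 − 8.889 = 26.111 m.
v² = v₀² − 2a·d = 123.457 − 2 × 1.666 × 26.111 = 36.455 m²/s².
v = √36.455 = 6.038 m/s.

No — it strikes the obstacle at 6.0 m/s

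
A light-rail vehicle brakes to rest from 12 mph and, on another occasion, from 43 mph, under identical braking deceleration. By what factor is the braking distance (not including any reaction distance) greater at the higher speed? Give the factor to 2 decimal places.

Braking distance d = v²/(2a), so with a fixed, d ∝ v².
Factor = (43/12)² = 3.5833² = 12.8400.

Factor ≈ 12.84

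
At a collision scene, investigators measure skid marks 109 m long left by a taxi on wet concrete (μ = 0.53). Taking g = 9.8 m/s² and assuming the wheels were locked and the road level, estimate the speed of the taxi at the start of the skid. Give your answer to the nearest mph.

Initial speed ≈ 75 mph

Deceleration a = μg = 0.53 × 9.8 = 5.194 m/s².
v = √(2a·d) = √(2 × 5.194 × 109) = √1132.292 = 33.6495 m/s.
= 33.6495 ÷ 0.44704 = 75.272 mph.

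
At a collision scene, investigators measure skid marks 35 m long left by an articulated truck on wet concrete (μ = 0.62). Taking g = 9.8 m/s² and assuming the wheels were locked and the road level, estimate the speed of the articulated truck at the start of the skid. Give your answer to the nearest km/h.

Initial speed ≈ 74 km/h

Deceleration a = μg = 0.62 × 9.8 = 6.076 m/s².
v = √(2a·d) = √(2 × 6.076 × 35) = √425.320 = 20.6233 m/s.
= 20.6233 × 3.6 = 74.244 km/h.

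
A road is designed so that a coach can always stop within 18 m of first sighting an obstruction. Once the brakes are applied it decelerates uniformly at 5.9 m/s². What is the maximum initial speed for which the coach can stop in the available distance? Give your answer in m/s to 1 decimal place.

v²/(2a) = d ⇒ v = √(2 × 5.900 × 18) = √212.40 = 14.5739 m/s.

Maximum speed ≈ 14.6 m/s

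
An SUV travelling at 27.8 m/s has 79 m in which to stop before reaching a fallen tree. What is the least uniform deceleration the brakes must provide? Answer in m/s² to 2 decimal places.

Required deceleration ≈ 4.89 m/s²

v² = 2a·d ⇒ a = v²/(2d) = 27.8000² / (2 × 79.000) = 772.840 / 158.000 = 4.8914 m/s².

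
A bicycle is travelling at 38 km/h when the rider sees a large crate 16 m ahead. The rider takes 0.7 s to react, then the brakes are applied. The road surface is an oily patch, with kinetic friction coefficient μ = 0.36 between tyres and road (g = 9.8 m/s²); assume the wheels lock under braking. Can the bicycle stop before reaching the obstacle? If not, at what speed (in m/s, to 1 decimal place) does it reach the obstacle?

No — it strikes the obstacle at 7.1 m/s

38 km/h ÷ 3.6 = 10.5556 m/s.
a = μg = 0.36 × 9.8 = 3.528 m/s².
Reaction distance = 10.5556 × 0.7 = 7.389 m.
Braking distance needed to stop: v²/(2a) = 111.421 / 7.056 = 15.791 m, so total needed = 7.389 + 15.791 = 23.180 m > 16 m — it cannot stop.
Distance remaining when braking begins: 16 − 7.389 = 8.611 m.
v² = v₀² − 2a·d = 111.421 − 2 × 3.528 × 8.611 = 50.662 m²/s².
v = √50.662 = 7.118 m/s.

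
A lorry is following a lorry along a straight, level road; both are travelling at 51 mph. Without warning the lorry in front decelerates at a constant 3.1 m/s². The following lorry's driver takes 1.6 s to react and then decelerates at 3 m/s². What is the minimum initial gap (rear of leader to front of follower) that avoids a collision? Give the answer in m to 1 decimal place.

Minimum gap ≈ 39.3 m

51 mph × 0.44704 = 22.7990 m/s.
Leader travels v²/(2a_L) = 519.794 / 6.200 = 83.838 m before stopping.
Follower covers v·t_r = 22.7990 × 1.6 = 36.478 m while reacting, then v²/(2a_F) = 519.794 / 6.000 = 86.632 m while braking, for a total of 36.478 + 86.632 = 123.110 m.
Since a_F ≤ a_L and the follower starts braking later, the follower is never slower than the leader, so the closest approach is when both have stopped.
Minimum gap = 123.110 − 83.838 = 39.272 m.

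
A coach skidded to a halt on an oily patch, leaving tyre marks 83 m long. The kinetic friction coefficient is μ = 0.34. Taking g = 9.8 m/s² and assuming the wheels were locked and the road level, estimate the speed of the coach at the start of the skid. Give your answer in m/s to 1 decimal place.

Initial speed ≈ 23.5 m/s

Deceleration a = μg = 0.34 × 9.8 = 3.332 m/s².
v = √(2a·d) = √(2 × 3.332 × 83) = √553.112 = 23.5183 m/s.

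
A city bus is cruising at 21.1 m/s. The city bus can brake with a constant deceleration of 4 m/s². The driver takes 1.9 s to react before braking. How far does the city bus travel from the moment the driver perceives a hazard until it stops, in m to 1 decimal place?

Reaction distance = v·t_r = 21.1000 × 1.9 = 40.090 m.
Braking distance = v²/(2a) = 21.1000² / (2 × 4.000) = 445.210 / 8.000 = 55.651 m.
Total = 40.090 + 55.651 = 95.741 m.

Total stopping distance ≈ 95.7 m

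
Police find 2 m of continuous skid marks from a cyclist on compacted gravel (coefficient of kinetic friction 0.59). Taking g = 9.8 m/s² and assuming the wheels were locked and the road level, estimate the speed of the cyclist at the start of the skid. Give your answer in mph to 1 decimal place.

Initial speed ≈ 10.8 mph

Deceleration a = μg = 0.59 × 9.8 = 5.782 m/s².
v = √(2a·d) = √(2 × 5.782 × 2) = √23.128 = 4.8092 m/s.
= 4.8092 ÷ 0.44704 = 10.758 mph.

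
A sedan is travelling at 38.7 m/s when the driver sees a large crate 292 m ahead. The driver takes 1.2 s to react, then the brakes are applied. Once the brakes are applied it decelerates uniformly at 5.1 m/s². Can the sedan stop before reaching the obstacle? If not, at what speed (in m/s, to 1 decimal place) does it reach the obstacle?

Yes — it stops about 98.7 m short of the obstacle, so it never reaches it

Reaction distance = 38.7000 × 1.2 = 46.440 m.
Braking distance = v²/(2a) = 1497.690 / 10.200 = 146.832 m.
Total stopping distance = 46.440 + 146.832 = 193.272 m, vs 292 m available — it stops with 292 − 193.272 = 98.728 m to spare.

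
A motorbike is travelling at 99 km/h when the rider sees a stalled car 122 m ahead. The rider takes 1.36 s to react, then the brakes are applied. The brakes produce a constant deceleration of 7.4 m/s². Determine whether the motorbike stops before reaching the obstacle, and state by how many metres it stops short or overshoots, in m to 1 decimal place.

Yes — it stops 33.5 m short of the obstacle

99 km/h ÷ 3.6 = 27.5000 m/s.
Reaction distance = 27.5000 × 1.36 = 37.400 m.
Braking distance = v²/(2a) = 756.250 / 14.800 = 51.098 m.
Total stopping distance = 37.400 + 51.098 = 88.498 m, vs 122 m available — it stops with 122 − 88.498 = 33.502 m to spare.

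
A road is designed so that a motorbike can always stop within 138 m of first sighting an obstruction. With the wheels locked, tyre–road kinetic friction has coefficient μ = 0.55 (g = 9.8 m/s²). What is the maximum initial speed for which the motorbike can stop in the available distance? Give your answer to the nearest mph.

Maximum speed ≈ 86 mph

a = μg = 0.55 × 9.8 = 5.390 m/s².
v²/(2a) = d ⇒ v = √(2 × 5.390 × 138) = √1487.64 = 38.5699 m/s.
38.5699 m/s ÷ 0.44704 = 86.278 mph.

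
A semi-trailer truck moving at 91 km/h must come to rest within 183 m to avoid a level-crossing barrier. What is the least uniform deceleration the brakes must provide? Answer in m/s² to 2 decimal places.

Required deceleration ≈ 1.75 m/s²

91 km/h ÷ 3.6 = 25.2778 m/s.
v² = 2a·d ⇒ a = v²/(2d) = 25.2778² / (2 × 183.000) = 638.967 / 366.000 = 1.7458 m/s².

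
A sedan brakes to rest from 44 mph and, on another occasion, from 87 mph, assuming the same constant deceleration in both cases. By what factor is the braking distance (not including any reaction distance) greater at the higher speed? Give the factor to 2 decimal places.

Braking distance d = v²/(2a), so with a fixed, d ∝ v².
Factor = (87/44)² = 1.9773² = 3.9097.

Factor ≈ 3.91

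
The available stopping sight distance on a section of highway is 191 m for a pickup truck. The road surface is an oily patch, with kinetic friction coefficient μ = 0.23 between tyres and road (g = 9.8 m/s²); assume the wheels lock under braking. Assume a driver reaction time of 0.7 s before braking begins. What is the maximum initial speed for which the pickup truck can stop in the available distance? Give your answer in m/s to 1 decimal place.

a = μg = 0.23 × 9.8 = 2.254 m/s².
Stopping distance: v·t_r + v²/(2a) = 191 with t_r = 0.7 s and a = 2.254 m/s².
So v² + 3.156 v − 861.03 = 0.
Positive root: v = −a·t_r + √((a·t_r)² + 2a·d) = −1.578 + √(2.490 + 861.03) = 27.8077 m/s.

Maximum speed ≈ 27.8 m/s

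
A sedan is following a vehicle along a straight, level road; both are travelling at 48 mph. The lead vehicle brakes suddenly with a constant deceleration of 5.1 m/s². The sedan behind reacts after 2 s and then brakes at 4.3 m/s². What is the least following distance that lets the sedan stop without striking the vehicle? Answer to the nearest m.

Minimum gap ≈ 51 m

48 mph × 0.44704 = 21.4579 m/s.
Leader travels v²/(2a_L) = 460.441 / 10.200 = 45.141 m before stopping.
Follower covers v·t_r = 21.4579 × 2 = 42.916 m while reacting, then v²/(2a_F) = 460.441 / 8.600 = 53.540 m while braking, for a total of 42.916 + 53.540 = 96.456 m.
Since a_F ≤ a_L and the follower starts braking later, the follower is never slower than the leader, so the closest approach is when both have stopped.
Minimum gap = 96.456 − 45.141 = 51.315 m.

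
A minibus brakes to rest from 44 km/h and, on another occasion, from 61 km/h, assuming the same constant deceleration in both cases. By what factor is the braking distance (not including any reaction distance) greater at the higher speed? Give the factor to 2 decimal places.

Braking distance d = v²/(2a), so with a fixed, d ∝ v².
Factor = (61/44)² = 1.3864² = 1.9221.

Factor ≈ 1.92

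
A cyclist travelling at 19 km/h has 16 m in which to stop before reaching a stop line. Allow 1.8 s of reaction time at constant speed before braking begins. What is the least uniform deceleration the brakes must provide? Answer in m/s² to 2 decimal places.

19 km/h ÷ 3.6 = 5.2778 m/s.
Distance covered during reaction = 5.2778 × 1.8 = 9.500 m.
Distance available for braking: 16 − 9.500 = 6.500 m.
v² = 2a·d ⇒ a = v²/(2d) = 5.2778² / (2 × 6.500) = 27.855 / 13.000 = 2.1427 m/s².

Required deceleration ≈ 2.14 m/s²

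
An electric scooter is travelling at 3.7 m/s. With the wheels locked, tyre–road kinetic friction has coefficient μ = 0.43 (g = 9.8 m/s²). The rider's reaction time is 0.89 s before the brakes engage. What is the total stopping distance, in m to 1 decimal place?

a = μg = 0.43 × 9.8 = 4.214 m/s².
Reaction distance = v·t_r = 3.7000 × 0.89 = 3.293 m.
Braking distance = v²/(2a) = 3.7000² / (2 × 4.214) = 13.690 / 8.428 = 1.624 m.
Total = 3.293 + 1.624 = 4.917 m.

Total stopping distance ≈ 4.9 m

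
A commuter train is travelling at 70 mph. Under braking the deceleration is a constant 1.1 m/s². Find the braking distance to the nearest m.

70 mph × 0.44704 = 31.2928 m/s.
Braking distance = v²/(2a) = 31.2928² / (2 × 1.100) = 979.239 / 2.200 = 445.109 m.

Braking distance ≈ 445 m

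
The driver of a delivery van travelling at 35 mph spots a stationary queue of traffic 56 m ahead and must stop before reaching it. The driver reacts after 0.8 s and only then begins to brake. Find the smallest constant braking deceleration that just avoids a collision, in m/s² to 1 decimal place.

35 mph × 0.44704 = 15.6464 m/s.
Distance covered during reaction = 15.6464 × 0.8 = 12.517 m.
Distance available for braking: 56 − 12.517 = 43.483 m.
v² = 2a·d ⇒ a = v²/(2d) = 15.6464² / (2 × 43.483) = 244.810 / 86.966 = 2.8150 m/s².

Required deceleration ≈ 2.8 m/s²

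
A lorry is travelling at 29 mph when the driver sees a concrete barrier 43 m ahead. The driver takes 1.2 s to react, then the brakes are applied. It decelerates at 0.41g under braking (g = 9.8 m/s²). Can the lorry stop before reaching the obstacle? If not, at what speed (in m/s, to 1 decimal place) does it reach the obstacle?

Yes — it stops about 6.5 m short of the obstacle, so it never reaches it

29 mph × 0.44704 = 12.9642 m/s.
a = 0.41 × 9.8 = 4.018 m/s².
Reaction distance = 12.9642 × 1.2 = 15.557 m.
Braking distance = v²/(2a) = 168.070 / 8.036 = 20.915 m.
Total stopping distance = 15.557 + 20.915 = 36.472 m, vs 43 m available — it stops with 43 − 36.472 = 6.528 m to spare.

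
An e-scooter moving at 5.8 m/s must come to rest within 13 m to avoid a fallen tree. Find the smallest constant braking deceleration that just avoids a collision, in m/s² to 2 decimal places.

v² = 2a·d ⇒ a = v²/(2d) = 5.8000² / (2 × 13.000) = 33.640 / 26.000 = 1.2938 m/s².

Required deceleration ≈ 1.29 m/s²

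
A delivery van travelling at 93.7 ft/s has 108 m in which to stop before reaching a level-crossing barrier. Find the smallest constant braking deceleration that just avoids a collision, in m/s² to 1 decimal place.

93.7 ft/s × 0.3048 = 28.5598 m/s.
v² = 2a·d ⇒ a = v²/(2d) = 28.5598² / (2 × 108.000) = 815.662 / 216.000 = 3.7762 m/s².

Required deceleration ≈ 3.8 m/s²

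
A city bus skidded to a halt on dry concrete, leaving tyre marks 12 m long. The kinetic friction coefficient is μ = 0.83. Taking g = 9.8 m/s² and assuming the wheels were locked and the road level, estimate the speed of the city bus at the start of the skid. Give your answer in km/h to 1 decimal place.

Deceleration a = μg = 0.83 × 9.8 = 8.134 m/s².
v = √(2a·d) = √(2 × 8.134 × 12) = √195.216 = 13.9720 m/s.
= 13.9720 × 3.6 = 50.299 km/h.

Initial speed ≈ 50.3 km/h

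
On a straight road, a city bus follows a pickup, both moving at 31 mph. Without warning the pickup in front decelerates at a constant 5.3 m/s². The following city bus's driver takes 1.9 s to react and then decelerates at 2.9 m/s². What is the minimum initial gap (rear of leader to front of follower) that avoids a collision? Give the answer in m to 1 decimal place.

31 mph × 0.44704 = 13.8582 m/s.
Leader travels v²/(2a_L) = 192.050 / 10.600 = 18.118 m before stopping.
Follower covers v·t_r = 13.8582 × 1.9 = 26.331 m while reacting, then v²/(2a_F) = 192.050 / 5.800 = 33.112 m while braking, for a total of 26.331 + 33.112 = 59.443 m.
Since a_F ≤ a_L and the follower starts braking later, the follower is never slower than the leader, so the closest approach is when both have stopped.
Minimum gap = 59.443 − 18.118 = 41.325 m.

Minimum gap ≈ 41.3 m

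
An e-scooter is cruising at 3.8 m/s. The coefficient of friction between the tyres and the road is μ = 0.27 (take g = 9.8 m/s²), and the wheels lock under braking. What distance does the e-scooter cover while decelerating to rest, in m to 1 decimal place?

a = μg = 0.27 × 9.8 = 2.646 m/s².
Braking distance = v²/(2a) = 3.8000² / (2 × 2.646) = 14.440 / 5.292 = 2.729 m.

Braking distance ≈ 2.7 m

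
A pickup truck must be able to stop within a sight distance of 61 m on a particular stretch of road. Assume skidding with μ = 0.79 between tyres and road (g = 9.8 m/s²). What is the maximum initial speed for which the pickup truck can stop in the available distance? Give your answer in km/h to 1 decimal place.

Maximum speed ≈ 110.6 km/h

a = μg = 0.79 × 9.8 = 7.742 m/s².
v²/(2a) = d ⇒ v = √(2 × 7.742 × 61) = √944.52 = 30.7330 m/s.
30.7330 m/s × 3.6 = 110.639 km/h.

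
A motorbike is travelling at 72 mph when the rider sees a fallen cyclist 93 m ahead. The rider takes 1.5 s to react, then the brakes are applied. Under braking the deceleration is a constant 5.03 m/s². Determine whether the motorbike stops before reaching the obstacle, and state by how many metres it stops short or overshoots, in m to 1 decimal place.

No — it overshoots by 58.3 m

72 mph × 0.44704 = 32.1869 m/s.
Reaction distance = 32.1869 × 1.5 = 48.280 m.
Braking distance = v²/(2a) = 1035.997 / 10.060 = 102.982 m.
Total stopping distance = 48.280 + 102.982 = 151.262 m, vs 93 m available — it cannot stop in time and overshoots by 151.262 − 93 = 58.262 m.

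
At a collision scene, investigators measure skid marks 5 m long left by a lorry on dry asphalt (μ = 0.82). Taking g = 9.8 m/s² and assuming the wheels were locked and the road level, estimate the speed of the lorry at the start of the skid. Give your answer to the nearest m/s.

Initial speed ≈ 9 m/s

Deceleration a = μg = 0.82 × 9.8 = 8.036 m/s².
v = √(2a·d) = √(2 × 8.036 × 5) = √80.360 = 8.9644 m/s.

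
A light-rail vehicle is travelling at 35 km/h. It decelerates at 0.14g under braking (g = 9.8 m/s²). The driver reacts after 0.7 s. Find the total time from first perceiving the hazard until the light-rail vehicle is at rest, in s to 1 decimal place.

Total time ≈ 7.8 s

35 km/h ÷ 3.6 = 9.7222 m/s.
a = 0.14 × 9.8 = 1.372 m/s².
Braking time = v/a = 9.7222 / 1.372 = 7.086 s.
Total = 0.7 + 7.086 = 7.786 s.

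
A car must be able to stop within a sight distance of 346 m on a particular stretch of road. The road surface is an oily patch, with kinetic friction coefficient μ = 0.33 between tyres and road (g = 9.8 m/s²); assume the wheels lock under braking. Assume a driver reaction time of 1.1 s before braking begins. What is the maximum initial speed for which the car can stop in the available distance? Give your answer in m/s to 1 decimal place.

Maximum speed ≈ 43.9 m/s

a = μg = 0.33 × 9.8 = 3.234 m/s².
Stopping distance: v·t_r + v²/(2a) = 346 with t_r = 1.1 s and a = 3.234 m/s².
So v² + 7.115 v − 2237.93 = 0.
Positive root: v = −a·t_r + √((a·t_r)² + 2a·d) = −3.557 + √(12.652 + 2237.93) = 43.8833 m/s.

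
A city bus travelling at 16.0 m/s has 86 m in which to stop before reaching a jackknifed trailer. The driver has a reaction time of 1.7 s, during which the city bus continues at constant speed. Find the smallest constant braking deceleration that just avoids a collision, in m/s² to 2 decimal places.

Distance covered during reaction = 16.0000 × 1.7 = 27.200 m.
Distance available for braking: 86 − 27.200 = 58.800 m.
v² = 2a·d ⇒ a = v²/(2d) = 16.0000² / (2 × 58.800) = 256.000 / 117.600 = 2.1769 m/s².

Required deceleration ≈ 2.18 m/s²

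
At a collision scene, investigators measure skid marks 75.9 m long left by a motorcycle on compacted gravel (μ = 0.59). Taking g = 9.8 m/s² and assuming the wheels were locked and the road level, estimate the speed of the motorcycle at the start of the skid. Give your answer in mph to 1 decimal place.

Deceleration a = μg = 0.59 × 9.8 = 5.782 m/s².
v = √(2a·d) = √(2 × 5.782 × 75.9) = √877.708 = 29.6261 m/s.
= 29.6261 ÷ 0.44704 = 66.272 mph.

Initial speed ≈ 66.3 mph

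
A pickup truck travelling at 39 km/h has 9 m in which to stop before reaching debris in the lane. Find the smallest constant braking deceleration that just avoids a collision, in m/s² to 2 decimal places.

39 km/h ÷ 3.6 = 10.8333 m/s.
v² = 2a·d ⇒ a = v²/(2d) = 10.8333² / (2 × 9.000) = 117.360 / 18.000 = 6.5200 m/s².

Required deceleration ≈ 6.52 m/s²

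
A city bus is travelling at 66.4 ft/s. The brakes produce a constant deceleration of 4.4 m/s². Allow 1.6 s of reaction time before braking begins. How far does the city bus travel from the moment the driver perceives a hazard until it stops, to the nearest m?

Total stopping distance ≈ 79 m

66.4 ft/s × 0.3048 = 20.2387 m/s.
Reaction distance = v·t_r = 20.2387 × 1.6 = 32.382 m.
Braking distance = v²/(2a) = 20.2387² / (2 × 4.400) = 409.605 / 8.800 = 46.546 m.
Total = 32.382 + 46.546 = 78.928 m.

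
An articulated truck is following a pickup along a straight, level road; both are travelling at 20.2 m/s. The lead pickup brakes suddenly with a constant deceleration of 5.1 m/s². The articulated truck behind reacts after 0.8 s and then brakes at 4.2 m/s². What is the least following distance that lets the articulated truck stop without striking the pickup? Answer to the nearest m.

Leader travels v²/(2a_L) = 408.040 / 10.200 = 40.004 m before stopping.
Follower covers v·t_r = 20.2000 × 0.8 = 16.160 m while reacting, then v²/(2a_F) = 408.040 / 8.400 = 48.576 m while braking, for a total of 16.160 + 48.576 = 64.736 m.
Since a_F ≤ a_L and the follower starts braking later, the follower is never slower than the leader, so the closest approach is when both have stopped.
Minimum gap = 64.736 − 40.004 = 24.732 m.

Minimum gap ≈ 25 m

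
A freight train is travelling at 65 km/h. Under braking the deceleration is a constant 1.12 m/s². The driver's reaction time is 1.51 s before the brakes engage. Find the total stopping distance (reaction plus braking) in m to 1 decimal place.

Total stopping distance ≈ 172.8 m

65 km/h ÷ 3.6 = 18.0556 m/s.
Reaction distance = v·t_r = 18.0556 × 1.51 = 27.264 m.
Braking distance = v²/(2a) = 18.0556² / (2 × 1.120) = 326.005 / 2.240 = 145.538 m.
Total = 27.264 + 145.538 = 172.802 m.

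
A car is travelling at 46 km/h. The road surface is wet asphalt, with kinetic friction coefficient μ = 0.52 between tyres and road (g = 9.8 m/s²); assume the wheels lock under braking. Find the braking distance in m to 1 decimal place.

Braking distance ≈ 16.0 m

46 km/h ÷ 3.6 = 12.7778 m/s.
a = μg = 0.52 × 9.8 = 5.096 m/s².
Braking distance = v²/(2a) = 12.7778² / (2 × 5.096) = 163.272 / 10.192 = 16.020 m.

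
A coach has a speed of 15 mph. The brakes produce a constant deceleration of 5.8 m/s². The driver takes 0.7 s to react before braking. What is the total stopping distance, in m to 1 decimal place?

15 mph × 0.44704 = 6.7056 m/s.
Reaction distance = v·t_r = 6.7056 × 0.7 = 4.694 m.
Braking distance = v²/(2a) = 6.7056² / (2 × 5.800) = 44.965 / 11.600 = 3.876 m.
Total = 4.694 + 3.876 = 8.570 m.

Total stopping distance ≈ 8.6 m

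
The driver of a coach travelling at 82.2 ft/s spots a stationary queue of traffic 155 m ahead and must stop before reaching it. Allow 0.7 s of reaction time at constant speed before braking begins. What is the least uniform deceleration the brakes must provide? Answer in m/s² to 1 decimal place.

82.2 ft/s × 0.3048 = 25.0546 m/s.
Distance covered during reaction = 25.0546 × 0.7 = 17.538 m.
Distance available for braking: 155 − 17.538 = 137.462 m.
v² = 2a·d ⇒ a = v²/(2d) = 25.0546² / (2 × 137.462) = 627.733 / 274.924 = 2.2833 m/s².

Required deceleration ≈ 2.3 m/s²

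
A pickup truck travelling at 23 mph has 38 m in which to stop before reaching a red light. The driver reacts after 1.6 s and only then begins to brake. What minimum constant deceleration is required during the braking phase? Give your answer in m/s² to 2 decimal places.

Required deceleration ≈ 2.45 m/s²

23 mph × 0.44704 = 10.2819 m/s.
Distance covered during reaction = 10.2819 × 1.6 = 16.451 m.
Distance available for braking: 38 − 16.451 = 21.549 m.
v² = 2a·d ⇒ a = v²/(2d) = 10.2819² / (2 × 21.549) = 105.717 / 43.098 = 2.4529 m/s².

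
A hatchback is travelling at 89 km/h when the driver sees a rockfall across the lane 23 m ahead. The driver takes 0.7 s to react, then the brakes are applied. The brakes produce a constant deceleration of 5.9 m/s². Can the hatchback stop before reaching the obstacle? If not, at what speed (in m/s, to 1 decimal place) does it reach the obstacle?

89 km/h ÷ 3.6 = 24.7222 m/s.
Reaction distance = 24.7222 × 0.7 = 17.306 m.
Braking distance needed to stop: v²/(2a) = 611.187 / 11.800 = 51.796 m, so total needed = 17.306 + 51.796 = 69.102 m > 23 m — it cannot stop.
Distance remaining when braking begins: 23 − 17.306 = 5.694 m.
v² = v₀² − 2a·d = 611.187 − 2 × 5.900 × 5.694 = 543.998 m²/s².
v = √543.998 = 23.324 m/s.

No — it strikes the obstacle at 23.3 m/s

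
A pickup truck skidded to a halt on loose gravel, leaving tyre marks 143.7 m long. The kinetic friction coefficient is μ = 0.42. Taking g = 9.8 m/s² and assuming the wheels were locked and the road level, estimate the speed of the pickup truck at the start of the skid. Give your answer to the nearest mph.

Initial speed ≈ 77 mph

Deceleration a = μg = 0.42 × 9.8 = 4.116 m/s².
v = √(2a·d) = √(2 × 4.116 × 143.7) = √1182.938 = 34.3939 m/s.
= 34.3939 ÷ 0.44704 = 76.937 mph.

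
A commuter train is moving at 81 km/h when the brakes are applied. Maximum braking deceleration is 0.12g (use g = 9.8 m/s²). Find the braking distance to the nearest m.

Braking distance ≈ 215 m

81 km/h ÷ 3.6 = 22.5000 m/s.
a = 0.12 × 9.8 = 1.176 m/s².
Braking distance = v²/(2a) = 22.5000² / (2 × 1.176) = 506.250 / 2.352 = 215.242 m.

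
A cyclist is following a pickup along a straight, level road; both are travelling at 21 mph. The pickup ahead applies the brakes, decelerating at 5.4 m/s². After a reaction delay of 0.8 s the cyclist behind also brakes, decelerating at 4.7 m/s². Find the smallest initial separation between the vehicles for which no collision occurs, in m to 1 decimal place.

21 mph × 0.44704 = 9.3878 m/s.
Leader travels v²/(2a_L) = 88.131 / 10.800 = 8.160 m before stopping.
Follower covers v·t_r = 9.3878 × 0.8 = 7.510 m while reacting, then v²/(2a_F) = 88.131 / 9.400 = 9.376 m while braking, for a total of 7.510 + 9.376 = 16.886 m.
Since a_F ≤ a_L and the follower starts braking later, the follower is never slower than the leader, so the closest approach is when both have stopped.
Minimum gap = 16.886 − 8.160 = 8.726 m.

Minimum gap ≈ 8.7 m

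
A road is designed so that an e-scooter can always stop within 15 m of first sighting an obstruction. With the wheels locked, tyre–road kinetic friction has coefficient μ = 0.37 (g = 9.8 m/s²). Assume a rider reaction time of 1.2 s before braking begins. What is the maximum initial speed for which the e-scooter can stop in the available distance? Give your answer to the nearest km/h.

a = μg = 0.37 × 9.8 = 3.626 m/s².
Stopping distance: v·t_r + v²/(2a) = 15 with t_r = 1.2 s and a = 3.626 m/s².
So v² + 8.702 v − 108.78 = 0.
Positive root: v = −a·t_r + √((a·t_r)² + 2a·d) = −4.351 + √(18.931 + 108.78) = 6.9499 m/s.
6.9499 m/s × 3.6 = 25.020 km/h.

Maximum speed ≈ 25 km/h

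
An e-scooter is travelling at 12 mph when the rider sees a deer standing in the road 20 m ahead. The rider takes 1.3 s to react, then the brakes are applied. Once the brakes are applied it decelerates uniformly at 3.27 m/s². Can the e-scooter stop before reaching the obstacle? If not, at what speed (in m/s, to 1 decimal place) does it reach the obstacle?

Yes — it stops about 8.6 m short of the obstacle, so it never reaches it

12 mph × 0.44704 = 5.3645 m/s.
Reaction distance = 5.3645 × 1.3 = 6.974 m.
Braking distance = v²/(2a) = 28.778 / 6.540 = 4.400 m.
Total stopping distance = 6.974 + 4.400 = 11.374 m, vs 20 m available — it stops with 20 − 11.374 = 8.626 m to spare.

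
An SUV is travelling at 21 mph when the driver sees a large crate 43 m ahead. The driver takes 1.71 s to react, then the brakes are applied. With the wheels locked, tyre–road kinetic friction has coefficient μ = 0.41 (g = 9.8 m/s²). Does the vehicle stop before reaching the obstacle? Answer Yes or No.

21 mph × 0.44704 = 9.3878 m/s.
a = μg = 0.41 × 9.8 = 4.018 m/s².
Reaction distance = 9.3878 × 1.71 = 16.053 m.
Braking distance = v²/(2a) = 88.131 / 8.036 = 10.967 m.
Total stopping distance = 16.053 + 10.967 = 27.020 m, vs 43 m available — it stops with 43 − 27.020 = 15.980 m to spare.

Yes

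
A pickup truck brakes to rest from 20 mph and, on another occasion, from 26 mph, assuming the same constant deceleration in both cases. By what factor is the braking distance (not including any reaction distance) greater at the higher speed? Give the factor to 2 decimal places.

Braking distance d = v²/(2a), so with a fixed, d ∝ v².
Factor = (26/20)² = 1.3000² = 1.6900.

Factor ≈ 1.69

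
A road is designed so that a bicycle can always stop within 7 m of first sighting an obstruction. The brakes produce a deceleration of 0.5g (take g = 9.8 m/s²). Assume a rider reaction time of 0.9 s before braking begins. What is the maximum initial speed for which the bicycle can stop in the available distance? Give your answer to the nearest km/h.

a = 0.5 × 9.8 = 4.900 m/s².
Stopping distance: v·t_r + v²/(2a) = 7 with t_r = 0.9 s and a = 4.900 m/s².
So v² + 8.820 v − 68.60 = 0.
Positive root: v = −a·t_r + √((a·t_r)² + 2a·d) = −4.410 + √(19.448 + 68.60) = 4.9734 m/s.
4.9734 m/s × 3.6 = 17.904 km/h.

Maximum speed ≈ 18 km/h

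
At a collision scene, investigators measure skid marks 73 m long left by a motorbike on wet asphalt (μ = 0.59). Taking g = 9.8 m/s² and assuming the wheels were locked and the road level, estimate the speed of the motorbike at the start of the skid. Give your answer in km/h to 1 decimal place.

Deceleration a = μg = 0.59 × 9.8 = 5.782 m/s².
v = √(2a·d) = √(2 × 5.782 × 73) = √844.172 = 29.0546 m/s.
= 29.0546 × 3.6 = 104.597 km/h.

Initial speed ≈ 104.6 km/h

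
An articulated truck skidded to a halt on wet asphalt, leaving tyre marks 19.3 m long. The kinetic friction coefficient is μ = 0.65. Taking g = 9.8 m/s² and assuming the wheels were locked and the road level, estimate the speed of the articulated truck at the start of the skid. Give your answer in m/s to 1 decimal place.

Deceleration a = μg = 0.65 × 9.8 = 6.370 m/s².
v = √(2a·d) = √(2 × 6.370 × 19.3) = √245.882 = 15.6806 m/s.

Initial speed ≈ 15.7 m/s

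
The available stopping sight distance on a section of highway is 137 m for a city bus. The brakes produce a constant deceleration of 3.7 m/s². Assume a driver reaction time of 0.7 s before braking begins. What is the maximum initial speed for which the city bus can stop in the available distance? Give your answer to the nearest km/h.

Maximum speed ≈ 106 km/h

Stopping distance: v·t_r + v²/(2a) = 137 with t_r = 0.7 s and a = 3.700 m/s².
So v² + 5.180 v − 1013.80 = 0.
Positive root: v = −a·t_r + √((a·t_r)² + 2a·d) = −2.590 + √(6.708 + 1013.80) = 29.3554 m/s.
29.3554 m/s × 3.6 = 105.679 km/h.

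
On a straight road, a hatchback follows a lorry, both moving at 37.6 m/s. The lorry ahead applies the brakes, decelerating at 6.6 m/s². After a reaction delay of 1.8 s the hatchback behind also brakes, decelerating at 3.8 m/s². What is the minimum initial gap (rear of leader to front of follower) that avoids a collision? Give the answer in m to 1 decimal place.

Leader travels v²/(2a_L) = 1413.760 / 13.200 = 107.103 m before stopping.
Follower covers v·t_r = 37.6000 × 1.8 = 67.680 m while reacting, then v²/(2a_F) = 1413.760 / 7.600 = 186.021 m while braking, for a total of 67.680 + 186.021 = 253.701 m.
Since a_F ≤ a_L and the follower starts braking later, the follower is never slower than the leader, so the closest approach is when both have stopped.
Minimum gap = 253.701 − 107.103 = 146.598 m.

Minimum gap ≈ 146.6 m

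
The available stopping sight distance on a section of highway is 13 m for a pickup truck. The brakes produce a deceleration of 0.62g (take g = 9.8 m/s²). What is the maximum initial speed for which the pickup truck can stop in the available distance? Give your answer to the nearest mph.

a = 0.62 × 9.8 = 6.076 m/s².
v²/(2a) = d ⇒ v = √(2 × 6.076 × 13) = √157.98 = 12.5690 m/s.
12.5690 m/s ÷ 0.44704 = 28.116 mph.

Maximum speed ≈ 28 mph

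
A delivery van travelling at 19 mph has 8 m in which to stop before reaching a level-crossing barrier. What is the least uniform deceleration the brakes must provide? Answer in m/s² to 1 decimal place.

Required deceleration ≈ 4.5 m/s²

19 mph × 0.44704 = 8.4938 m/s.
v² = 2a·d ⇒ a = v²/(2d) = 8.4938² / (2 × 8.000) = 72.145 / 16.000 = 4.5091 m/s².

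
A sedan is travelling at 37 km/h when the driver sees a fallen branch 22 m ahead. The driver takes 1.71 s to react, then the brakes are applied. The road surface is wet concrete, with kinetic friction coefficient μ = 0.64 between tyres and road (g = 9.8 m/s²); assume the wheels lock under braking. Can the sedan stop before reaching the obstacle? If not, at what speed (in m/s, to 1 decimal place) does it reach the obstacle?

No — it strikes the obstacle at 7.1 m/s

37 km/h ÷ 3.6 = 10.2778 m/s.
a = μg = 0.64 × 9.8 = 6.272 m/s².
Reaction distance = 10.2778 × 1.71 = 17.575 m.
Braking distance needed to stop: v²/(2a) = 105.633 / 12.544 = 8.421 m, so total needed = 17.575 + 8.421 = 25.996 m > 22 m — it cannot stop.
Distance remaining when braking begins: 22 − 17.575 = 4.425 m.
v² = v₀² − 2a·d = 105.633 − 2 × 6.272 × 4.425 = 50.126 m²/s².
v = √50.126 = 7.080 m/s.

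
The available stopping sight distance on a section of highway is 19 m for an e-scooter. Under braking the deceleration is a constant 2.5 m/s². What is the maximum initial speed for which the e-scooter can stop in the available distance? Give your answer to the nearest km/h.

v²/(2a) = d ⇒ v = √(2 × 2.500 × 19) = √95.00 = 9.7468 m/s.
9.7468 m/s × 3.6 = 35.088 km/h.

Maximum speed ≈ 35 km/h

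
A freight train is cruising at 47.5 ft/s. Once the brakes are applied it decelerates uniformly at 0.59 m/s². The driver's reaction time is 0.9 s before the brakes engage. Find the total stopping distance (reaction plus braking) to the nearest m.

47.5 ft/s × 0.3048 = 14.4780 m/s.
Reaction distance = v·t_r = 14.4780 × 0.9 = 13.030 m.
Braking distance = v²/(2a) = 14.4780² / (2 × 0.590) = 209.612 / 1.180 = 177.637 m.
Total = 13.030 + 177.637 = 190.667 m.

Total stopping distance ≈ 191 m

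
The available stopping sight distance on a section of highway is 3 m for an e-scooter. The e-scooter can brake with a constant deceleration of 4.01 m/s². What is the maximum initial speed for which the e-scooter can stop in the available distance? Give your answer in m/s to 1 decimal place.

Maximum speed ≈ 4.9 m/s

v²/(2a) = d ⇒ v = √(2 × 4.010 × 3) = √24.06 = 4.9051 m/s.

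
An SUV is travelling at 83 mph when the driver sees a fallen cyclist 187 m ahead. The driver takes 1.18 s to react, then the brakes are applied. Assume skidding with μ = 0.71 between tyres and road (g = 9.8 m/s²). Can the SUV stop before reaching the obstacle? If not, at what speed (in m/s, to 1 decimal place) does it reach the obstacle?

83 mph × 0.44704 = 37.1043 m/s.
a = μg = 0.71 × 9.8 = 6.958 m/s².
Reaction distance = 37.1043 × 1.18 = 43.783 m.
Braking distance = v²/(2a) = 1376.729 / 13.916 = 98.931 m.
Total stopping distance = 43.783 + 98.931 = 142.714 m, vs 187 m available — it stops with 187 − 142.714 = 44.286 m to spare.

Yes — it stops about 44.3 m short of the obstacle, so it never reaches it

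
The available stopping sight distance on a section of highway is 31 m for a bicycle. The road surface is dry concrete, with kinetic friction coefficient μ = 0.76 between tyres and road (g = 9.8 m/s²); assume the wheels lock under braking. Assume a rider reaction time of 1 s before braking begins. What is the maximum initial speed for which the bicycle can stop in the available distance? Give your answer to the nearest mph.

a = μg = 0.76 × 9.8 = 7.448 m/s².
Stopping distance: v·t_r + v²/(2a) = 31 with t_r = 1 s and a = 7.448 m/s².
So v² + 14.896 v − 461.78 = 0.
Positive root: v = −a·t_r + √((a·t_r)² + 2a·d) = −7.448 + √(55.473 + 461.78) = 15.2952 m/s.
15.2952 m/s ÷ 0.44704 = 34.214 mph.

Maximum speed ≈ 34 mph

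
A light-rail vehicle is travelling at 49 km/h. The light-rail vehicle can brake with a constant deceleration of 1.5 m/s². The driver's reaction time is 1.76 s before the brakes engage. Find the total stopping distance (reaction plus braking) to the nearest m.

Total stopping distance ≈ 86 m

49 km/h ÷ 3.6 = 13.6111 m/s.
Reaction distance = v·t_r = 13.6111 × 1.76 = 23.956 m.
Braking distance = v²/(2a) = 13.6111² / (2 × 1.500) = 185.262 / 3.000 = 61.754 m.
Total = 23.956 + 61.754 = 85.710 m.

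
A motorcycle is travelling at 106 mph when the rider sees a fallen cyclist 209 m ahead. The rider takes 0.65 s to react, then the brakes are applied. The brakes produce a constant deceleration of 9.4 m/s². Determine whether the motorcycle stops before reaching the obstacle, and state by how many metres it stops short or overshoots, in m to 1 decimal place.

Yes — it stops 58.8 m short of the obstacle

106 mph × 0.44704 = 47.3862 m/s.
Reaction distance = 47.3862 × 0.65 = 30.801 m.
Braking distance = v²/(2a) = 2245.452 / 18.800 = 119.439 m.
Total stopping distance = 30.801 + 119.439 = 150.240 m, vs 209 m available — it stops with 209 − 150.240 = 58.760 m to spare.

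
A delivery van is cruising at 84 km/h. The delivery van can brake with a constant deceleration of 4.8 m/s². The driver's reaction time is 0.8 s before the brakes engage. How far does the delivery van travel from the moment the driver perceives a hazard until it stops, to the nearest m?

84 km/h ÷ 3.6 = 23.3333 m/s.
Reaction distance = v·t_r = 23.3333 × 0.8 = 18.667 m.
Braking distance = v²/(2a) = 23.3333² / (2 × 4.800) = 544.443 / 9.600 = 56.713 m.
Total = 18.667 + 56.713 = 75.380 m.

Total stopping distance ≈ 75 m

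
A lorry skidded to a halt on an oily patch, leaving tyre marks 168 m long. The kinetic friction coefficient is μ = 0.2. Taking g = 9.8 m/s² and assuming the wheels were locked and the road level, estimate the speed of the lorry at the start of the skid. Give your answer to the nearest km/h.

Deceleration a = μg = 0.2 × 9.8 = 1.960 m/s².
v = √(2a·d) = √(2 × 1.960 × 168) = √658.560 = 25.6624 m/s.
= 25.6624 × 3.6 = 92.385 km/h.

Initial speed ≈ 92 km/h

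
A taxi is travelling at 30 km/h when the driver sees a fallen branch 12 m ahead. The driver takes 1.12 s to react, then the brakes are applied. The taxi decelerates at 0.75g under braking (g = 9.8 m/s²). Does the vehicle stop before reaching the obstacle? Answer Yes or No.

30 km/h ÷ 3.6 = 8.3333 m/s.
a = 0.75 × 9.8 = 7.350 m/s².
Reaction distance = 8.3333 × 1.12 = 9.333 m.
Braking distance = v²/(2a) = 69.444 / 14.700 = 4.724 m.
Total stopping distance = 9.333 + 4.724 = 14.057 m, vs 12 m available — it cannot stop in time and overshoots by 14.057 − 12 = 2.057 m.

No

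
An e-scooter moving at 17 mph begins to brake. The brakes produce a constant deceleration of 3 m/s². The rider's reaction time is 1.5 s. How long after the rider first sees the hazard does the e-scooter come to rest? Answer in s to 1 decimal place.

17 mph × 0.44704 = 7.5997 m/s.
Braking time = v/a = 7.5997 / 3.000 = 2.533 s.
Total = 1.5 + 2.533 = 4.033 s.

Total time ≈ 4.0 s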